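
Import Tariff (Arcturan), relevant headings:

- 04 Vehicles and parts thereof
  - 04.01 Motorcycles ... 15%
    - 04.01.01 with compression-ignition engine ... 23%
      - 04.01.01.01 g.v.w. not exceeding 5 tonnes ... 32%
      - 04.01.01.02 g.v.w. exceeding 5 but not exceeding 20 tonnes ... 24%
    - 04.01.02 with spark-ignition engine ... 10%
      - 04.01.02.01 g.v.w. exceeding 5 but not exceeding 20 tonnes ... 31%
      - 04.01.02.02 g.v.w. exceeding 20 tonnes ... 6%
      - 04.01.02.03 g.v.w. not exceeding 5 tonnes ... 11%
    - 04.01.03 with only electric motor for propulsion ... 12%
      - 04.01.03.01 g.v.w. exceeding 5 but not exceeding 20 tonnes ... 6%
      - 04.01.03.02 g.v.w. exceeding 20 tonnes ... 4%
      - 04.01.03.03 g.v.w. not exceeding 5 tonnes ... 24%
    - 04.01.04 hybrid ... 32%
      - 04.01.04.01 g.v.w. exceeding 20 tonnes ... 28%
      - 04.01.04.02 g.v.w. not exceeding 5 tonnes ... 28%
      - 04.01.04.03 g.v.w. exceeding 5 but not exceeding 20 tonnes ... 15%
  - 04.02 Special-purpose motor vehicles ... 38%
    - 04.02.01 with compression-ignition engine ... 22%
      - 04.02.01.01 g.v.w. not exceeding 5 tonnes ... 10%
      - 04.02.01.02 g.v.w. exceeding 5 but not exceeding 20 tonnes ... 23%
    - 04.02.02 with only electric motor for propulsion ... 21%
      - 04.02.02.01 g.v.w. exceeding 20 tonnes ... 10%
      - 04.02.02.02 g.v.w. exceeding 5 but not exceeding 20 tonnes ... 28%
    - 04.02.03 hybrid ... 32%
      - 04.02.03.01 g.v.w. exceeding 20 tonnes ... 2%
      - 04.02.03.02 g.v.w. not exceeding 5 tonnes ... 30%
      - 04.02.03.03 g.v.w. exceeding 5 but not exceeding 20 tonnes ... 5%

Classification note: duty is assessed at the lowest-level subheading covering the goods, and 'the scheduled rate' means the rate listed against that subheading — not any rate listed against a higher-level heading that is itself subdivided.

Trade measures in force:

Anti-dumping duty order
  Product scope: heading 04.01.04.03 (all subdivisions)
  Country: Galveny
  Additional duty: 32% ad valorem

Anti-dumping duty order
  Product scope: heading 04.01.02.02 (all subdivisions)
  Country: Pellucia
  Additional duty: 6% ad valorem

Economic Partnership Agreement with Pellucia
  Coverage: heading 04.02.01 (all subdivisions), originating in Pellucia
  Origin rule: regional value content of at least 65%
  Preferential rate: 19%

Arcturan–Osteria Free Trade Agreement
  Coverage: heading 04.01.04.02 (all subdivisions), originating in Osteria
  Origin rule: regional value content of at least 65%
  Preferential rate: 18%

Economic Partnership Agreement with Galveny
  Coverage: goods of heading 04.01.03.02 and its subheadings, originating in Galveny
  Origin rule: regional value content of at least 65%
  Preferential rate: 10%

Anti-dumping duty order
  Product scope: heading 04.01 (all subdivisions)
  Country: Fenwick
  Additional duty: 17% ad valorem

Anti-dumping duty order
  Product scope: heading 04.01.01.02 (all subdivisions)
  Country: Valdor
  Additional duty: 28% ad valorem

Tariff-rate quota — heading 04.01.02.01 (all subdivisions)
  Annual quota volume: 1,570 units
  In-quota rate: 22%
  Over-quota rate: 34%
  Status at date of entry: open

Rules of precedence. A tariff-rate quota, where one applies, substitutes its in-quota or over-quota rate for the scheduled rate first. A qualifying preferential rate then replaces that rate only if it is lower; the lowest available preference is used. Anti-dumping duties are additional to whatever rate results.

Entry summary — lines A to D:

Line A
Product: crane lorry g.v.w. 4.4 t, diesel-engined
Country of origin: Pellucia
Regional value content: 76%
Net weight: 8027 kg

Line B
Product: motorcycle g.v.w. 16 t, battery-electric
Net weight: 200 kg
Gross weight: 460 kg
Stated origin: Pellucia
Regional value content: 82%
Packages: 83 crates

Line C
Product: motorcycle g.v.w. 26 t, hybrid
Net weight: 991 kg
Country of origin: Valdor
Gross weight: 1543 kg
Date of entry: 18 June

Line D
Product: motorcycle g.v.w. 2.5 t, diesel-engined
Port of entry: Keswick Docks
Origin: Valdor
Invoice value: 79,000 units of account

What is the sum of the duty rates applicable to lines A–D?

Line A: crane lorry → 04.02; diesel-engined → 04.02.01; g.v.w. 4.4 t → 04.02.01.01. Scheduled 10%. Pellucia agreement on 04.02.01: RVC ≥ 65% → 19% available; preference 19% not lower than 10% → no reduction. → 10%.
Line B: motorcycle → 04.01; battery-electric → 04.01.03; g.v.w. 16 t → 04.01.03.01. Scheduled 6%. Pellucia agreement on 04.02.01: 04.01.03.01 not covered. → 6%.
Line C: motorcycle → 04.01; hybrid → 04.01.04; g.v.w. 26 t → 04.01.04.01. Scheduled 28%. No special measure applies. → 28%.
Line D: motorcycle → 04.01; diesel-engined → 04.01.01; g.v.w. 2.5 t → 04.01.01.01. Scheduled 32%. No special measure applies. → 32%.
Sum: 10% + 6% + 28% + 32% = 76%.

76%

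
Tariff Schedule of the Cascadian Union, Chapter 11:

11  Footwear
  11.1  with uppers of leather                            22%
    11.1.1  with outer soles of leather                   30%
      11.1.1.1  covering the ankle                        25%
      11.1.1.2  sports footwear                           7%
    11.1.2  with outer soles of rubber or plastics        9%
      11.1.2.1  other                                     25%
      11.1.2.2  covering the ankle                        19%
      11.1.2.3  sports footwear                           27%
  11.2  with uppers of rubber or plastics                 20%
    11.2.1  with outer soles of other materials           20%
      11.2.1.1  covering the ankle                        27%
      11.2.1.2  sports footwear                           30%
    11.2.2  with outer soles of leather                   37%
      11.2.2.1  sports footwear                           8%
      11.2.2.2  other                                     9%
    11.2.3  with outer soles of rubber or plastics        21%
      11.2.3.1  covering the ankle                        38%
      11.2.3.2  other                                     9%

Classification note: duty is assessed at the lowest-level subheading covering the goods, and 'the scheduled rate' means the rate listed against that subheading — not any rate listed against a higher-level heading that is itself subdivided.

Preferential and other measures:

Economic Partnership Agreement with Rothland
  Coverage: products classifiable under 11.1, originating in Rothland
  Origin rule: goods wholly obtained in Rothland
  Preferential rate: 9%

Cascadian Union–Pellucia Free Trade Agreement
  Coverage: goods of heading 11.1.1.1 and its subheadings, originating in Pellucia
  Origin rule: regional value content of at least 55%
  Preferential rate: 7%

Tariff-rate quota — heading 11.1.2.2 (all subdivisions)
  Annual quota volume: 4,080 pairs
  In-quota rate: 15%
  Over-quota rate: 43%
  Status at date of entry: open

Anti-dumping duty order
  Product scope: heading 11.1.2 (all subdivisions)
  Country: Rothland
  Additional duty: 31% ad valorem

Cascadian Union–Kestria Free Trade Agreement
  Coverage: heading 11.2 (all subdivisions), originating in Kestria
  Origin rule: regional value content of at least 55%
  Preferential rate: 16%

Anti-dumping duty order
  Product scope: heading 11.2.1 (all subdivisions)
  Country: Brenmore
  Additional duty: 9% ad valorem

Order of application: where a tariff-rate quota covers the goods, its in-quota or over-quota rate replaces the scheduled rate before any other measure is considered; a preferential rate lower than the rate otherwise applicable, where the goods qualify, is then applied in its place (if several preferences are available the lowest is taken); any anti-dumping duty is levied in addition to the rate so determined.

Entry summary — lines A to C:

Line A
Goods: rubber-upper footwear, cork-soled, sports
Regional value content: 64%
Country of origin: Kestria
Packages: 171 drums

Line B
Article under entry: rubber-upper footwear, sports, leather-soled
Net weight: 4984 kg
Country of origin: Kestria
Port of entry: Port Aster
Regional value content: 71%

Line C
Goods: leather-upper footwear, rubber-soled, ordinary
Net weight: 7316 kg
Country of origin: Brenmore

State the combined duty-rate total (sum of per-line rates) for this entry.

49%

Line A: rubber-upper → 11.2; cork-soled → 11.2.1; sports → 11.2.1.2. Scheduled 30%. Kestria agreement on 11.2: RVC ≥ 55% → 16% available; preferential 16%. → 16%.
Line B: rubber-upper → 11.2; leather-soled → 11.2.2; sports → 11.2.2.1. Scheduled 8%. Kestria agreement on 11.2: RVC ≥ 55% → 16% available; preference 16% not lower than 8% → no reduction. → 8%.
Line C: leather-upper → 11.1; rubber-soled → 11.1.2; ordinary → 11.1.2.1. Scheduled 25%. No special measure applies. → 25%.
Sum: 16% + 8% + 25% = 49%.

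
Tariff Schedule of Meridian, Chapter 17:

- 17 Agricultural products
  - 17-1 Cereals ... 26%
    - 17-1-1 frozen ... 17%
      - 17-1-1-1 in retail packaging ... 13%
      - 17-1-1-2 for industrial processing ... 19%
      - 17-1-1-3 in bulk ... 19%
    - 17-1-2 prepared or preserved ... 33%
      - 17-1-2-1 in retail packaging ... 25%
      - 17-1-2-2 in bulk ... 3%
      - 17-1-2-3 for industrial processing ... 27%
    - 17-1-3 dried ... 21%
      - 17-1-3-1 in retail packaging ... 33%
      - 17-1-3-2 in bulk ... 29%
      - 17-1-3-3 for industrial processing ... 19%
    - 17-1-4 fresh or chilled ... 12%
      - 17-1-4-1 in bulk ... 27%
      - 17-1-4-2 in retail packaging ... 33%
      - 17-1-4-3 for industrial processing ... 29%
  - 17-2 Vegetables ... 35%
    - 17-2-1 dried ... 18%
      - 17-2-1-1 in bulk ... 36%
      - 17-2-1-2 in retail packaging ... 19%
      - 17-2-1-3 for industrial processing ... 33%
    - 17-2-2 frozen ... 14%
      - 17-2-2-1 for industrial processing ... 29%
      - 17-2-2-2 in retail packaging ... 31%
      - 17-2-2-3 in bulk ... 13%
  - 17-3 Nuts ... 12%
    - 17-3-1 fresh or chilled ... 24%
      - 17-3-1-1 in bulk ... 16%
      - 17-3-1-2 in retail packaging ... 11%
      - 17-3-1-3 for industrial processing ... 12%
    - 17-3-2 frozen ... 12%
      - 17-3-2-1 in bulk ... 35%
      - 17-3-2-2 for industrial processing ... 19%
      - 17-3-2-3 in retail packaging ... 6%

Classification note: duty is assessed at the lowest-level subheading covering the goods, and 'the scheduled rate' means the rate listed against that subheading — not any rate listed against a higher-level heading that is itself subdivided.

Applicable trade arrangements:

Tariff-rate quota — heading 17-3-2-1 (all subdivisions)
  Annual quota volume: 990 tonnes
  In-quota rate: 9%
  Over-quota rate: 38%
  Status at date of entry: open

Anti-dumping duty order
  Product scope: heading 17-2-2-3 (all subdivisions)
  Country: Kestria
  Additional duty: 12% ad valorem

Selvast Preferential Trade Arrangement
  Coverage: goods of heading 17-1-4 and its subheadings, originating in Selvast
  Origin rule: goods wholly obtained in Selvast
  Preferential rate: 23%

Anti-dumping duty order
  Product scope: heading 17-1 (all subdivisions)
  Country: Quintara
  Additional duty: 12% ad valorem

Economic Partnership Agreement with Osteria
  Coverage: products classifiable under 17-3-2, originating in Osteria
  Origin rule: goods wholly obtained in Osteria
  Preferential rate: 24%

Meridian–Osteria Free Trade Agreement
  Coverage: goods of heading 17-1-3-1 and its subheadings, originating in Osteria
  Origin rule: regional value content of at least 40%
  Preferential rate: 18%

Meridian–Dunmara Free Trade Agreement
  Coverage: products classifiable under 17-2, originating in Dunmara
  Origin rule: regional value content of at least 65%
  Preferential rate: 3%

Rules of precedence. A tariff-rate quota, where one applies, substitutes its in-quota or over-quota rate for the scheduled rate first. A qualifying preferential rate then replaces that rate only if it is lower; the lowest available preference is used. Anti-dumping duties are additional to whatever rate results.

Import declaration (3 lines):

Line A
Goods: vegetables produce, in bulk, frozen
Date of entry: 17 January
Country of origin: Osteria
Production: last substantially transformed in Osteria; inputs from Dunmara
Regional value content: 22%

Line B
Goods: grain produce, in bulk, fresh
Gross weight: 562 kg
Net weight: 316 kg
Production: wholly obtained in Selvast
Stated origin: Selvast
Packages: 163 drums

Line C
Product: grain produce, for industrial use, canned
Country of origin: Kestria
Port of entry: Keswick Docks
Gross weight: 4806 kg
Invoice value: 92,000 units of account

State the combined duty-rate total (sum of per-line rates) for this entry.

Line A: vegetables → 17-2; frozen → 17-2-2; in bulk → 17-2-2-3. Scheduled 13%. Osteria agreement on 17-3-2: 17-2-2-3 not covered; Osteria agreement on 17-1-3-1: 17-2-2-3 not covered. → 13%.
Line B: grain → 17-1; fresh → 17-1-4; in bulk → 17-1-4-1. Scheduled 27%. Selvast agreement on 17-1-4: wholly obtained → 23% available; preferential 23%. → 23%.
Line C: grain → 17-1; canned → 17-1-2; for industrial use → 17-1-2-3. Scheduled 27%. No special measure applies. → 27%.
Sum: 13% + 23% + 27% = 63%.

63%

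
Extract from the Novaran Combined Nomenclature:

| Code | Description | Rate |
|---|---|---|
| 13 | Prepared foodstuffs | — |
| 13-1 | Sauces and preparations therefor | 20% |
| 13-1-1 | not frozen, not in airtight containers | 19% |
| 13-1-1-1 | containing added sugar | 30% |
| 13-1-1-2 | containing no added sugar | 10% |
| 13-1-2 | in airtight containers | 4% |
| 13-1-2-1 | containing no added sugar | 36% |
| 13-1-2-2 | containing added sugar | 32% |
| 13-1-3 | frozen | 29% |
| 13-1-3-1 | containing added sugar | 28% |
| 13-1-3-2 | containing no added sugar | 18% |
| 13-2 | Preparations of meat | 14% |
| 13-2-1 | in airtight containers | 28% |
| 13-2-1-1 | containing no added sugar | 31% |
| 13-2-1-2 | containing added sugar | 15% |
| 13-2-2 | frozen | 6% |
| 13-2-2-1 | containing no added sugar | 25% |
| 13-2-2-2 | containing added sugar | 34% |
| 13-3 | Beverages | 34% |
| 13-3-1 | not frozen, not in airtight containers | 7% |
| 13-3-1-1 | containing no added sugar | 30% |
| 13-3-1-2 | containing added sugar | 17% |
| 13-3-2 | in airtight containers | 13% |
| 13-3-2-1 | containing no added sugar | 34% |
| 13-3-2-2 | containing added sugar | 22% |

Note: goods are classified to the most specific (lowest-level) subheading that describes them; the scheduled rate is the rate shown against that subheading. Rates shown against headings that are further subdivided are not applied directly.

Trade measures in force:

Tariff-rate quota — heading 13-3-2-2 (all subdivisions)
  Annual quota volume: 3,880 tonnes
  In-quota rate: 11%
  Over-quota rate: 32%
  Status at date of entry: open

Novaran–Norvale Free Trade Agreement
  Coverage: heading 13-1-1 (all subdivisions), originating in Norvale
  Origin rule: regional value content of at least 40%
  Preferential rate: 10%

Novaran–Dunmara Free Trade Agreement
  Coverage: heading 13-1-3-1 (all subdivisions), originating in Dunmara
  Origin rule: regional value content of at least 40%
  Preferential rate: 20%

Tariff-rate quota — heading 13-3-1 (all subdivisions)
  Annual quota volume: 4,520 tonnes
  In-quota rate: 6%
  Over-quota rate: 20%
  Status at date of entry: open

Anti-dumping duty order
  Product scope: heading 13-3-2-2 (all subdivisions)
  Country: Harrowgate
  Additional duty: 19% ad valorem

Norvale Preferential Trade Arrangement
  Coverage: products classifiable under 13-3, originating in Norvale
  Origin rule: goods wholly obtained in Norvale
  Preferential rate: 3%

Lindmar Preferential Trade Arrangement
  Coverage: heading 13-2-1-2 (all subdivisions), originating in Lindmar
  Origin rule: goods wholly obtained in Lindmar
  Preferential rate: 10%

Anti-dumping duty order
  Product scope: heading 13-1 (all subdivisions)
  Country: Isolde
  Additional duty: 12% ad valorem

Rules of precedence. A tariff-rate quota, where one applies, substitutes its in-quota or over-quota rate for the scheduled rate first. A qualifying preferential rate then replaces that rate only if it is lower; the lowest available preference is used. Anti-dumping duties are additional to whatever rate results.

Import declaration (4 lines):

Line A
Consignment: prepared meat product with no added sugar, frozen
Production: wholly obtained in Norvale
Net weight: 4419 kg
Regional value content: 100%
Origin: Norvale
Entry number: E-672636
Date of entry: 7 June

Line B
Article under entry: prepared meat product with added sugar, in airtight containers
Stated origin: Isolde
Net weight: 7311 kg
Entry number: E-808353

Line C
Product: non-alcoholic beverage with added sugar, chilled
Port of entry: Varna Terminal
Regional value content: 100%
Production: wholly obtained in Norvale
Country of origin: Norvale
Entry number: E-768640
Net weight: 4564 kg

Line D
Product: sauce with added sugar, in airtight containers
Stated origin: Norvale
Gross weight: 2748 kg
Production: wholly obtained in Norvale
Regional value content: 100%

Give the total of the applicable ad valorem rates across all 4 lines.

75%

Line A: prepared meat product → 13-2; frozen → 13-2-2; with no added sugar → 13-2-2-1. Scheduled 25%. Norvale agreement on 13-1-1: 13-2-2-1 not covered; Norvale agreement on 13-3: 13-2-2-1 not covered. → 25%.
Line B: prepared meat product → 13-2; in airtight containers → 13-2-1; with added sugar → 13-2-1-2. Scheduled 15%. No special measure applies. → 15%.
Line C: non-alcoholic beverage → 13-3; chilled → 13-3-1; with added sugar → 13-3-1-2. Scheduled 17%. quota on 13-3-1 open → in-quota 6%; Norvale agreement on 13-1-1: 13-3-1-2 not covered; Norvale agreement on 13-3: wholly obtained → 3% available; preferential 3%. → 3%.
Line D: sauce → 13-1; in airtight containers → 13-1-2; with added sugar → 13-1-2-2. Scheduled 32%. Norvale agreement on 13-1-1: 13-1-2-2 not covered; Norvale agreement on 13-3: 13-1-2-2 not covered. → 32%.
Sum: 25% + 15% + 3% + 32% = 75%.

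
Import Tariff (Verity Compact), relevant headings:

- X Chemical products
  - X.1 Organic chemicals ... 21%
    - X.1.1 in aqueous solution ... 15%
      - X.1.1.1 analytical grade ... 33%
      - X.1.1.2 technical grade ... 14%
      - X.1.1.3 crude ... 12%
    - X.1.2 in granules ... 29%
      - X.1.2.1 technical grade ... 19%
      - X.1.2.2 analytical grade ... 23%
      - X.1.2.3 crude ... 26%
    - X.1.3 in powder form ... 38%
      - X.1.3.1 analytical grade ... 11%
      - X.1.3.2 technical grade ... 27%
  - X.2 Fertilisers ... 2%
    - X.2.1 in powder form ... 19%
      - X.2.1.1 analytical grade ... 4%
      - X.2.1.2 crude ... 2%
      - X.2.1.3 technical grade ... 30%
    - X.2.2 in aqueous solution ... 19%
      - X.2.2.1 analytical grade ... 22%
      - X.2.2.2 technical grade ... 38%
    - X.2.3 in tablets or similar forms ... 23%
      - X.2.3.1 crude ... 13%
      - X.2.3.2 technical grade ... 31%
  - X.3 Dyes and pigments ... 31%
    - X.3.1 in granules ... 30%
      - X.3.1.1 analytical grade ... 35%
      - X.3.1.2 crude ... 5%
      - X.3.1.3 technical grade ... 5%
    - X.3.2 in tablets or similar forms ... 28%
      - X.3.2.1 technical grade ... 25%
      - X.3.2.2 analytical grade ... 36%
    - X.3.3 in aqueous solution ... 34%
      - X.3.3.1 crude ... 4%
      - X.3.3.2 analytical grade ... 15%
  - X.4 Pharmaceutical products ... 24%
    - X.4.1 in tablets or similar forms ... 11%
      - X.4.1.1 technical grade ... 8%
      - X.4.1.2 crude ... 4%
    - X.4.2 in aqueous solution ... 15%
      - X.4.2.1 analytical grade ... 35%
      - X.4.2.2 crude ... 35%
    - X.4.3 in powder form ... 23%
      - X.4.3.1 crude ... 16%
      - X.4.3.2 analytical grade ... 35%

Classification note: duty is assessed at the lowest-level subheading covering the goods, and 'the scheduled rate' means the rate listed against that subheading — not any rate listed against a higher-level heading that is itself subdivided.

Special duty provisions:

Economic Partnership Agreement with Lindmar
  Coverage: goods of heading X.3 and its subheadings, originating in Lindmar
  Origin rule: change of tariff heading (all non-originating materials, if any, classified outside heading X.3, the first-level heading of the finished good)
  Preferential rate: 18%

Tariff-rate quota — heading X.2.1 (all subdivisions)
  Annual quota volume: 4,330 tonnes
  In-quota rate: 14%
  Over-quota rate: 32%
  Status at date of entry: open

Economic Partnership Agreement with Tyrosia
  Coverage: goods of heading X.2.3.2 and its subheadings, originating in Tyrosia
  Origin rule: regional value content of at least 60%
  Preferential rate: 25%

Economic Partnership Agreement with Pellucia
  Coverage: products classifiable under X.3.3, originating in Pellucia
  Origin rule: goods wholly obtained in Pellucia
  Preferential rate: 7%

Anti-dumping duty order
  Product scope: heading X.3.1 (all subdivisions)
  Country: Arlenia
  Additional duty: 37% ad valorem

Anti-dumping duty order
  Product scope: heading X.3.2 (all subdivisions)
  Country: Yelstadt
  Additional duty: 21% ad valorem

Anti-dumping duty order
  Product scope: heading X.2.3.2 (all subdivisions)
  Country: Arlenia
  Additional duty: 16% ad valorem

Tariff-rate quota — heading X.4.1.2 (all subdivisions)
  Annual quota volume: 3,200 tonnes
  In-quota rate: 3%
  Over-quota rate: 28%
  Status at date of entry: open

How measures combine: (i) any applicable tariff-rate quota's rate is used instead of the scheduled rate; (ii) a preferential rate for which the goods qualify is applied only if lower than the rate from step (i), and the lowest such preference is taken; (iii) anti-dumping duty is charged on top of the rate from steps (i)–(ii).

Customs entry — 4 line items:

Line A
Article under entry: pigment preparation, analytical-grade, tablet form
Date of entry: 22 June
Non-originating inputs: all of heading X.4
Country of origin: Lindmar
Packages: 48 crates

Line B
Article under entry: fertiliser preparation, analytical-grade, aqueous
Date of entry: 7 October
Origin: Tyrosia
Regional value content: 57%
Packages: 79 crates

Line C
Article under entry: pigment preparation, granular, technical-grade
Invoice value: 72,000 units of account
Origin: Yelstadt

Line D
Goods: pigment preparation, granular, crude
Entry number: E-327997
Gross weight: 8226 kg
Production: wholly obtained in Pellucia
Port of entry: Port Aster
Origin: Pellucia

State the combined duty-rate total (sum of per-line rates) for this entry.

Line A: pigment → X.3; tablet form → X.3.2; analytical-grade → X.3.2.2. Scheduled 36%. Lindmar agreement on X.3: CTH met → 18% available; preferential 18%. → 18%.
Line B: fertiliser → X.2; aqueous → X.2.2; analytical-grade → X.2.2.1. Scheduled 22%. Tyrosia agreement on X.2.3.2: X.2.2.1 not covered. → 22%.
Line C: pigment → X.3; granular → X.3.1; technical-grade → X.3.1.3. Scheduled 5%. No special measure applies. → 5%.
Line D: pigment → X.3; granular → X.3.1; crude → X.3.1.2. Scheduled 5%. Pellucia agreement on X.3.3: X.3.1.2 not covered. → 5%.
Sum: 18% + 22% + 5% + 5% = 50%.

50%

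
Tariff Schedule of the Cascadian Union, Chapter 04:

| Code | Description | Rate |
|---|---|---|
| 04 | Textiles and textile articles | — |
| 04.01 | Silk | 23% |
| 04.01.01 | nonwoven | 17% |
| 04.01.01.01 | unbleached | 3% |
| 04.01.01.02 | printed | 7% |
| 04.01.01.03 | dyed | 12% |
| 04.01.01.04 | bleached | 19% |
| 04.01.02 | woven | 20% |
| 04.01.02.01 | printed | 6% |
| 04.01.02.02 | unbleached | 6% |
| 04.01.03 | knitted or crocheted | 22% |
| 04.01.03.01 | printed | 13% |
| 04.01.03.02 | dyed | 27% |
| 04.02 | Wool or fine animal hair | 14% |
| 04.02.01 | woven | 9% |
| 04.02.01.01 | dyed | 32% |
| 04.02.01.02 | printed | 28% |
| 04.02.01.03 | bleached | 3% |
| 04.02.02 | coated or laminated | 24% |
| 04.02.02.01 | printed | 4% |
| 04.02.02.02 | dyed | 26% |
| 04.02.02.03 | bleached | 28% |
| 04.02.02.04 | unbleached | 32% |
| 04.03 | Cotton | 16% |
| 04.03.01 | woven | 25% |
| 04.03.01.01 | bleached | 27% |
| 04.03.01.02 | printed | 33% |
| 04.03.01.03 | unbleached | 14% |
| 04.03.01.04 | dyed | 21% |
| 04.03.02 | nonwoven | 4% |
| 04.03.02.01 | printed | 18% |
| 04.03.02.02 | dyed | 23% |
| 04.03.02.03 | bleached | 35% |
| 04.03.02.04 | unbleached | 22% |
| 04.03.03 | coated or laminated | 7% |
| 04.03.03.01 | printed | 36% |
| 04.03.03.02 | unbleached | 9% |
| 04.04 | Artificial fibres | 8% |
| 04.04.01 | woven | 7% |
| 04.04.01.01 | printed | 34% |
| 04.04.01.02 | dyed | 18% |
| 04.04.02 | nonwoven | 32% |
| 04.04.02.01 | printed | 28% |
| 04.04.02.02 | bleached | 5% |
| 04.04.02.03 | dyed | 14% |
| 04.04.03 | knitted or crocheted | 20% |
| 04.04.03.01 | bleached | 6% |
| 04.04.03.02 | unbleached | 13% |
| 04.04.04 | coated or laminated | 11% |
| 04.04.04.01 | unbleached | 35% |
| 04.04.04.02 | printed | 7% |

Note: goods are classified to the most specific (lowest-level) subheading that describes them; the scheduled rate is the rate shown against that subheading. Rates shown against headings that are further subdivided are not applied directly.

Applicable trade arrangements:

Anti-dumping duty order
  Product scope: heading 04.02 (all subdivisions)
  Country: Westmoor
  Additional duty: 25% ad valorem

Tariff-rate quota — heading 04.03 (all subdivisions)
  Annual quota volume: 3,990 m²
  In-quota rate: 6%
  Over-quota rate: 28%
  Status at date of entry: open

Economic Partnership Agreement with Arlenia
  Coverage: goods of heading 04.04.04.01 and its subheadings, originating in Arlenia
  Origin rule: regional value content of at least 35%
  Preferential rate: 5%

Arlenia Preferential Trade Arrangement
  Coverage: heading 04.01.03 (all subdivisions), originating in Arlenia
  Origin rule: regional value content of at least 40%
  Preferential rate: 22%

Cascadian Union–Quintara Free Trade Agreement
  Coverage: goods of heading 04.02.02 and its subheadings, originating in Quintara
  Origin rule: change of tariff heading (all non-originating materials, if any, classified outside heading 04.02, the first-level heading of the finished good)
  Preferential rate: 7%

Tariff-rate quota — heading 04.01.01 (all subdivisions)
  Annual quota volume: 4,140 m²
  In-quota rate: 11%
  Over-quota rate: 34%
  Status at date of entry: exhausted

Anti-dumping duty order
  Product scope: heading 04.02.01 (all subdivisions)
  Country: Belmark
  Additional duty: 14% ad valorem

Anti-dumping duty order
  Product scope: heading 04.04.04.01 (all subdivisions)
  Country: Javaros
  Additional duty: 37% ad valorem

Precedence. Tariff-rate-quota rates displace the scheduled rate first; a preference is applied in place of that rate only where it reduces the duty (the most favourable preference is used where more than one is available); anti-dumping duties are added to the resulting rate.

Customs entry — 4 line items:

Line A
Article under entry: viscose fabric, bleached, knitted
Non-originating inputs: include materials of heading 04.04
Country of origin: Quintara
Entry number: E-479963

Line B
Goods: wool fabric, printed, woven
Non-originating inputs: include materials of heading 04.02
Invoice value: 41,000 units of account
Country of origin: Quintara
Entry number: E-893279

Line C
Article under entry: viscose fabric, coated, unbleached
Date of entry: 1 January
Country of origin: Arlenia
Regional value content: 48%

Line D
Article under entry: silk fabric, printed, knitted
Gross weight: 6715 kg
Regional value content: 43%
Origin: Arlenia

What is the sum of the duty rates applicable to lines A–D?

Line A: viscose → 04.04; knitted → 04.04.03; bleached → 04.04.03.01. Scheduled 6%. Quintara agreement on 04.02.02: 04.04.03.01 not covered. → 6%.
Line B: wool → 04.02; woven → 04.02.01; printed → 04.02.01.02. Scheduled 28%. Quintara agreement on 04.02.02: 04.02.01.02 not covered. → 28%.
Line C: viscose → 04.04; coated → 04.04.04; unbleached → 04.04.04.01. Scheduled 35%. Arlenia agreement on 04.04.04.01: RVC ≥ 35% → 5% available; Arlenia agreement on 04.01.03: 04.04.04.01 not covered; preferential 5%. → 5%.
Line D: silk → 04.01; knitted → 04.01.03; printed → 04.01.03.01. Scheduled 13%. Arlenia agreement on 04.04.04.01: 04.01.03.01 not covered; Arlenia agreement on 04.01.03: RVC ≥ 40% → 22% available; preference 22% not lower than 13% → no reduction. → 13%.
Sum: 6% + 28% + 5% + 13% = 52%.

52%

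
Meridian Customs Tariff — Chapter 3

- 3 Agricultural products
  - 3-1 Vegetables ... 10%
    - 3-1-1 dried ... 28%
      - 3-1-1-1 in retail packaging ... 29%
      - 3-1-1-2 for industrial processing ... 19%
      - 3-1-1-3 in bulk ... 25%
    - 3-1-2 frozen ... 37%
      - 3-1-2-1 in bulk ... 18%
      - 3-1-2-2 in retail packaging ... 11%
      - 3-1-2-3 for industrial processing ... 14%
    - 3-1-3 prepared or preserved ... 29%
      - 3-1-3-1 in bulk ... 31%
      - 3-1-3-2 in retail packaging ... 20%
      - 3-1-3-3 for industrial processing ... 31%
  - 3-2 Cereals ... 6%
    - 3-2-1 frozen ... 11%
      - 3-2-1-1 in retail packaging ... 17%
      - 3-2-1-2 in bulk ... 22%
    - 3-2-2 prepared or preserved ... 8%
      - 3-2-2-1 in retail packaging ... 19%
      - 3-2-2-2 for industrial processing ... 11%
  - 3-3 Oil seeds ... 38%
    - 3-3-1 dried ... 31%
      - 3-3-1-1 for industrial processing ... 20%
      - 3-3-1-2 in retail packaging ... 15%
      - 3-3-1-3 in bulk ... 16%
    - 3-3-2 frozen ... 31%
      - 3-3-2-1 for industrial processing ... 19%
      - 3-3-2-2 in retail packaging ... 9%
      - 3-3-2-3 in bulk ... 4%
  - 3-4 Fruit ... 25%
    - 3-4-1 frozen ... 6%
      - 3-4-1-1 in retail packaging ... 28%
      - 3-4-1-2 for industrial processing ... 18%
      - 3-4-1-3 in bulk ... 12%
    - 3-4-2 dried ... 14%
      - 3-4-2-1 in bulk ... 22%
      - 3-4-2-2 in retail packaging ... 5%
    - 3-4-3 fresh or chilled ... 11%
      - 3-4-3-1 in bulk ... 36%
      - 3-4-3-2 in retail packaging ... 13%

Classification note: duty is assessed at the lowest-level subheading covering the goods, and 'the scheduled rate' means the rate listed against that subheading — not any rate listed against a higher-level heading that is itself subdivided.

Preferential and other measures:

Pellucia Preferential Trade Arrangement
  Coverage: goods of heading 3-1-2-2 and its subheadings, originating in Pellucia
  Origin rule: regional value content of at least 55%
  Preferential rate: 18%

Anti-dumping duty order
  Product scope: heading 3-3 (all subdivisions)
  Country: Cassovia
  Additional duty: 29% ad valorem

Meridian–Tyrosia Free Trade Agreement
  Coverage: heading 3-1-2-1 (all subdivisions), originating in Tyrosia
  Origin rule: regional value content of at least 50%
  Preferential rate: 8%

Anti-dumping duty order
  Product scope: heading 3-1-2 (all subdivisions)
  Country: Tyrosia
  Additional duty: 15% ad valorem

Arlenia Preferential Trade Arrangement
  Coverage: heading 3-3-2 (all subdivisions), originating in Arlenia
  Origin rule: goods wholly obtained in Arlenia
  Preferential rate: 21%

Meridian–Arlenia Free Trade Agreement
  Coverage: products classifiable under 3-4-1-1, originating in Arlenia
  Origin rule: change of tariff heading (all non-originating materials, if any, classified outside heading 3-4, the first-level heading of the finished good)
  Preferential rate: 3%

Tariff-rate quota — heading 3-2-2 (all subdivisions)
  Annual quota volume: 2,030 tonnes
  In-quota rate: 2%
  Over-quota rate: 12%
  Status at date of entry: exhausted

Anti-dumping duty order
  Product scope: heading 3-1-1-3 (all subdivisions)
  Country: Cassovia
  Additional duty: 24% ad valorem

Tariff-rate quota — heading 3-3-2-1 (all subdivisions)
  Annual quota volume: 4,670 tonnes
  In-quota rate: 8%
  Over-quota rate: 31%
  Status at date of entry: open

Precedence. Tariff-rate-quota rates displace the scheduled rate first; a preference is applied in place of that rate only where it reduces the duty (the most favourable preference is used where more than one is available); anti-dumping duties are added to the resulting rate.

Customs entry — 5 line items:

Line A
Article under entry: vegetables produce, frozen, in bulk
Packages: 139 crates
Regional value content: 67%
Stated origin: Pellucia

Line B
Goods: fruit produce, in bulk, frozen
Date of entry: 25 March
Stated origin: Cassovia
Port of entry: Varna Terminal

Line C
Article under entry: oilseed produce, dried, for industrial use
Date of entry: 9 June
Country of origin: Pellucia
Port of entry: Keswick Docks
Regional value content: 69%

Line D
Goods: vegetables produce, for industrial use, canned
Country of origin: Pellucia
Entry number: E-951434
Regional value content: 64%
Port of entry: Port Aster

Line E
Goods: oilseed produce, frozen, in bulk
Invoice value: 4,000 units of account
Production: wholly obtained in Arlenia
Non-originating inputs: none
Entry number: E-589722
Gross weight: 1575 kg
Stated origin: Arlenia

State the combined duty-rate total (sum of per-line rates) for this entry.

Line A: vegetables → 3-1; frozen → 3-1-2; in bulk → 3-1-2-1. Scheduled 18%. Pellucia agreement on 3-1-2-2: 3-1-2-1 not covered. → 18%.
Line B: fruit → 3-4; frozen → 3-4-1; in bulk → 3-4-1-3. Scheduled 12%. No special measure applies. → 12%.
Line C: oilseed → 3-3; dried → 3-3-1; for industrial use → 3-3-1-1. Scheduled 20%. Pellucia agreement on 3-1-2-2: 3-3-1-1 not covered. → 20%.
Line D: vegetables → 3-1; canned → 3-1-3; for industrial use → 3-1-3-3. Scheduled 31%. Pellucia agreement on 3-1-2-2: 3-1-3-3 not covered. → 31%.
Line E: oilseed → 3-3; frozen → 3-3-2; in bulk → 3-3-2-3. Scheduled 4%. Arlenia agreement on 3-3-2: wholly obtained → 21% available; Arlenia agreement on 3-4-1-1: 3-3-2-3 not covered; preference 21% not lower than 4% → no reduction. → 4%.
Sum: 18% + 12% + 20% + 31% + 4% = 85%.

85%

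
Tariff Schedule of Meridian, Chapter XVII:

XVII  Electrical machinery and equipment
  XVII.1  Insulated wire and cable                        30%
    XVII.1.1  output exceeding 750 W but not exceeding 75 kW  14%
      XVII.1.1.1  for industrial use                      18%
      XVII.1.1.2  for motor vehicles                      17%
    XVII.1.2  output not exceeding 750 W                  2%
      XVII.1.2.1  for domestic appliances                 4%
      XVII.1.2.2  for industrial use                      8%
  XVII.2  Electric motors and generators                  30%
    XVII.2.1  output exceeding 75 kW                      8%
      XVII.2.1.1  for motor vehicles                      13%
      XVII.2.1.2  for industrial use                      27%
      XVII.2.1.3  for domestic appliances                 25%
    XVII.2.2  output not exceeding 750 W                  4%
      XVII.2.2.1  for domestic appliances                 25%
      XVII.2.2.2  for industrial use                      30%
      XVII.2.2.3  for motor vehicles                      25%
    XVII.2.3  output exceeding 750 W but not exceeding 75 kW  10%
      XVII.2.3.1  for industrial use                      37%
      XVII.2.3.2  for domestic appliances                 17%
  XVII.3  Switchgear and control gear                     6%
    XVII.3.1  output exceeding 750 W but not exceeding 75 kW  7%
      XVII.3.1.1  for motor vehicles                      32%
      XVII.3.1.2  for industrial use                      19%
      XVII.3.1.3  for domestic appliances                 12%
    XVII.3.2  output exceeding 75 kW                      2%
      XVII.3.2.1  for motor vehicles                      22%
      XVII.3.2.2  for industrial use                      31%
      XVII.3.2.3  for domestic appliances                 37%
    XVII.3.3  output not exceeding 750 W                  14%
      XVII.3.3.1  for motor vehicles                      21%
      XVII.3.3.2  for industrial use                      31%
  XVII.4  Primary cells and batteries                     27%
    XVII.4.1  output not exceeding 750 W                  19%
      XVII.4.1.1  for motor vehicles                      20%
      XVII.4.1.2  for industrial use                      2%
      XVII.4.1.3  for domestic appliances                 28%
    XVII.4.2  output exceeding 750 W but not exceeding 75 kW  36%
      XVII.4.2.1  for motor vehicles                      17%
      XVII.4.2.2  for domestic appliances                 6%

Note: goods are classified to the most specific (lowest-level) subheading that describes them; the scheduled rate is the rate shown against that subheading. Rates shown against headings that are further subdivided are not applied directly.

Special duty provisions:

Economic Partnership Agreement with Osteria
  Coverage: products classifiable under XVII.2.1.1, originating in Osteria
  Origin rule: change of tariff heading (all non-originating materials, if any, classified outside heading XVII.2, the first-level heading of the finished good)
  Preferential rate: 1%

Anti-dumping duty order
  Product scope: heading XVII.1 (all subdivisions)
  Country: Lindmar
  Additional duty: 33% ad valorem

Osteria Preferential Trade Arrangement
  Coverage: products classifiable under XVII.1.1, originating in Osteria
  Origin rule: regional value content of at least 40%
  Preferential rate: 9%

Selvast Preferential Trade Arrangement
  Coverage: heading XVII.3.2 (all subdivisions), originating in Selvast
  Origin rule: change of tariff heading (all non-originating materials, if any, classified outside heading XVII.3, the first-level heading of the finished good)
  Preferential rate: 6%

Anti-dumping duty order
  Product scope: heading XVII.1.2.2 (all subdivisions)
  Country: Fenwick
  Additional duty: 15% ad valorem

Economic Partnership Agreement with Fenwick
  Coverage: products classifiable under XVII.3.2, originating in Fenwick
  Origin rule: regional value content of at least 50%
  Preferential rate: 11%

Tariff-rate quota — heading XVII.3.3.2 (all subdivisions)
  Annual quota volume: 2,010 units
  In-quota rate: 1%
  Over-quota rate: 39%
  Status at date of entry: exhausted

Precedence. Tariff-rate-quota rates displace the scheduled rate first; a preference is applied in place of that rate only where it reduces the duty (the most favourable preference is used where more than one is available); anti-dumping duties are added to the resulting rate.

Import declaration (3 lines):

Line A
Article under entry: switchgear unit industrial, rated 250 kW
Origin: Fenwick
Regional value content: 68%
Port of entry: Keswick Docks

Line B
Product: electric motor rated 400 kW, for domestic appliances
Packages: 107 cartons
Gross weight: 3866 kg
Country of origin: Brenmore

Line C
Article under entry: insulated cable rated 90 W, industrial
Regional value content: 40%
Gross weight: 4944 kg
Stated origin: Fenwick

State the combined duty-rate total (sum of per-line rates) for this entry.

Line A: switchgear unit → XVII.3; rated 250 kW → XVII.3.2; industrial → XVII.3.2.2. Scheduled 31%. Fenwick agreement on XVII.3.2: RVC ≥ 50% → 11% available; preferential 11%. → 11%.
Line B: electric motor → XVII.2; rated 400 kW → XVII.2.1; for domestic appliances → XVII.2.1.3. Scheduled 25%. No special measure applies. → 25%.
Line C: insulated cable → XVII.1; rated 90 W → XVII.1.2; industrial → XVII.1.2.2. Scheduled 8%. Fenwick agreement on XVII.3.2: XVII.1.2.2 not covered; anti-dumping (Fenwick, XVII.1.2.2): +15%; total 8% + 15% = 23%. → 23%.
Sum: 11% + 25% + 23% = 59%.

59%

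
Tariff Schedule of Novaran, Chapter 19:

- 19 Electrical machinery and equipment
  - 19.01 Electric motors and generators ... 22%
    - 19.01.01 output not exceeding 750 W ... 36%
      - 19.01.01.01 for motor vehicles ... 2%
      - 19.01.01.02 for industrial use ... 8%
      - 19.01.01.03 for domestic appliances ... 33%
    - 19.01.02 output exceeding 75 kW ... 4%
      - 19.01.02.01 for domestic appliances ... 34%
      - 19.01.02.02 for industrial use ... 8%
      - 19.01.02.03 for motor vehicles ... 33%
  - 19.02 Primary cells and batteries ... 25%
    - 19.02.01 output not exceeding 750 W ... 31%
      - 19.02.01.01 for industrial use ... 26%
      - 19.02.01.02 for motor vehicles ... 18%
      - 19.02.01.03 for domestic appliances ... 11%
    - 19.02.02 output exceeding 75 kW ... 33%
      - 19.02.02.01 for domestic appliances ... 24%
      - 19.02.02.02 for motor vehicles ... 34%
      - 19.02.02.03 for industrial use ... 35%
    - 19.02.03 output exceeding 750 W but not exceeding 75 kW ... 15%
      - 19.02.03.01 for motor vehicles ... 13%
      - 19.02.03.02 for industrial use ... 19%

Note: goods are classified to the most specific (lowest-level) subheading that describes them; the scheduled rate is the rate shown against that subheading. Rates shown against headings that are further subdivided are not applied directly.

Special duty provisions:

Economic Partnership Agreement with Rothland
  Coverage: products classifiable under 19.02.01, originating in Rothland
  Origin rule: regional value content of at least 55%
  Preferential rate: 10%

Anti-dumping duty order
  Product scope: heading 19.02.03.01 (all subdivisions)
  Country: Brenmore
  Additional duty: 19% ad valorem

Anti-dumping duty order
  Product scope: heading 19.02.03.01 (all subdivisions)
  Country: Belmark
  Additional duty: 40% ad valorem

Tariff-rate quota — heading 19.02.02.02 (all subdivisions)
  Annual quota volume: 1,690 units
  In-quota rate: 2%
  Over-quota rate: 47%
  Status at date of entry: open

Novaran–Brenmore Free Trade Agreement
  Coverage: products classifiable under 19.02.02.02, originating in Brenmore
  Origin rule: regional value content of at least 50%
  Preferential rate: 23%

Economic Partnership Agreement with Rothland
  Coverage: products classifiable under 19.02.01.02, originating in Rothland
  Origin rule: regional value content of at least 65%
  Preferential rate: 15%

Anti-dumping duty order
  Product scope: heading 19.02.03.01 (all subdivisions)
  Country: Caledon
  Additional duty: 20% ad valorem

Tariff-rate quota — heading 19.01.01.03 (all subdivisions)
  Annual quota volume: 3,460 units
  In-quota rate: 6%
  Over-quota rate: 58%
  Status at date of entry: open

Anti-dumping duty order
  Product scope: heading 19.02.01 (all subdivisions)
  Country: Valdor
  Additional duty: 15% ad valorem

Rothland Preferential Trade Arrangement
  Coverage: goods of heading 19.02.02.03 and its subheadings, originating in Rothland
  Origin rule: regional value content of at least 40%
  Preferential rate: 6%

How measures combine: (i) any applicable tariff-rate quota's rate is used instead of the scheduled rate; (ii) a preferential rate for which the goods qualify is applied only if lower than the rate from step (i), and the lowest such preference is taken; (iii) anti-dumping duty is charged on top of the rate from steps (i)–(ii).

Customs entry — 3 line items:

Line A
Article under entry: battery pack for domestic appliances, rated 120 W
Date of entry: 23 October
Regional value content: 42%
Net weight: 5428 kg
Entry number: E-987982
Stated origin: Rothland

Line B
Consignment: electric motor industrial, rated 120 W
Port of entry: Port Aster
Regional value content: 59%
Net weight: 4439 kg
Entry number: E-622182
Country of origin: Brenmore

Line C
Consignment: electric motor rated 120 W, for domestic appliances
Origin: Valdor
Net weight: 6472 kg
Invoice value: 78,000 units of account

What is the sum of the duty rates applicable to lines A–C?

Line A: battery pack → 19.02; rated 120 W → 19.02.01; for domestic appliances → 19.02.01.03. Scheduled 11%. Rothland agreement on 19.02.01: RVC < 55%; Rothland agreement on 19.02.01.02: 19.02.01.03 not covered; Rothland agreement on 19.02.02.03: 19.02.01.03 not covered. → 11%.
Line B: electric motor → 19.01; rated 120 W → 19.01.01; industrial → 19.01.01.02. Scheduled 8%. Brenmore agreement on 19.02.02.02: 19.01.01.02 not covered. → 8%.
Line C: electric motor → 19.01; rated 120 W → 19.01.01; for domestic appliances → 19.01.01.03. Scheduled 33%. quota on 19.01.01.03 open → in-quota 6%. → 6%.
Sum: 11% + 8% + 6% = 25%.

25%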